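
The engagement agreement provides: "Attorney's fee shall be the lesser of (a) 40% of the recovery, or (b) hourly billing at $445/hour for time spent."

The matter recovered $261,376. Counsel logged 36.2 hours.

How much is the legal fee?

$16,109.00

(a) 40% of $261,376 = $104,550.40
(b) 36.2 × $445 = $16,109.00
The lesser is (b): $16,109.00.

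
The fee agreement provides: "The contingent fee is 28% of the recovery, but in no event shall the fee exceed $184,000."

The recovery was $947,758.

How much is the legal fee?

28% of $947,758 = $265,372.24
That exceeds the $184,000 cap, so the fee is capped at $184,000.

$184,000.00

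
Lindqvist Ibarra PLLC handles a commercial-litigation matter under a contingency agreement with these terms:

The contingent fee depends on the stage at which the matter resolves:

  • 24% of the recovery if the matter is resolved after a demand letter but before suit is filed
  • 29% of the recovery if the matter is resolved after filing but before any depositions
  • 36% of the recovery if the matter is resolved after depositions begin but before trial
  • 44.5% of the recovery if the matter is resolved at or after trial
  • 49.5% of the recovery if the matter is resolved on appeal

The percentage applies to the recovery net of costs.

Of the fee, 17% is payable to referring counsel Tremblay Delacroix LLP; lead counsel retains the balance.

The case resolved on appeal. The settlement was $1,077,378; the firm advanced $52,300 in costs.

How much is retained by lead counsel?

Fee base (net of costs): $1,077,378 − $52,300 = $1,025,078
The matter resolved on appeal, so the 49.5% rate applies.
$1,025,078 × 49.5% = $507,413.61
Referral share: 17% of $507,413.61 = $86,260.31; lead counsel retains $507,413.61 − $86,260.31 = $421,153.30.

$421,153.30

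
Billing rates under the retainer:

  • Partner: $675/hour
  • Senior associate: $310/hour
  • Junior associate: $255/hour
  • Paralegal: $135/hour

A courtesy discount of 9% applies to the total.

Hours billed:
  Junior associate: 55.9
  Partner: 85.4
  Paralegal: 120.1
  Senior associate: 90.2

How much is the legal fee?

$105,628.25

Partner: 85.4 × $675 = $57,645.00
Senior associate: 90.2 × $310 = $27,962.00
Junior associate: 55.9 × $255 = $14,254.50
Paralegal: 120.1 × $135 = $16,213.50
Subtotal: $116,075.00
Less 9% discount: −$10,446.75
Total: $116,075.00 − $10,446.75 = $105,628.25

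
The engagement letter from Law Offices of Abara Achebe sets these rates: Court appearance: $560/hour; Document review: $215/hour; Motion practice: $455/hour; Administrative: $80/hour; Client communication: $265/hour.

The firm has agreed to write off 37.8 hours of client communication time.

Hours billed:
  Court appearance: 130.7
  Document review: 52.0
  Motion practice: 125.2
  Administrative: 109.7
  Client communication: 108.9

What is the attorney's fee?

Court appearance: 130.7 × $560 = $73,192.00
Document review: 52.0 × $215 = $11,180.00
Motion practice: 125.2 × $455 = $56,966.00
Administrative: 109.7 × $80 = $8,776.00
Client communication: 108.9 × $265 = $28,858.50
Subtotal: $178,972.50
Write-off: 37.8 × $265 = $10,017.00
Total: $178,972.50 − $10,017.00 = $168,955.50

$168,955.50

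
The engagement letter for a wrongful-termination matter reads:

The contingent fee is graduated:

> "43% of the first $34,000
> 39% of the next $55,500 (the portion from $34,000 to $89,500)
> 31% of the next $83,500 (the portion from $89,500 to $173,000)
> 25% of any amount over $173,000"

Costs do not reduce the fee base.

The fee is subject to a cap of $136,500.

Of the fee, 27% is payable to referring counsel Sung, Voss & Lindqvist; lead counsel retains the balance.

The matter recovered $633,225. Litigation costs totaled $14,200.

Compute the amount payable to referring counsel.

Fee base is the gross recovery, $633,225; costs are reimbursed separately.
First $34,000 at 43% = $14,620.00
Next $55,500 at 39% = $21,645.00
Next $83,500 at 31% = $25,885.00
Remaining $460,225 at 25% = $115,056.25
Fee: $14,620.00 + $21,645.00 + $25,885.00 + $115,056.25 = $177,206.25
$177,206.25 exceeds the $136,500 cap, so the fee is capped at $136,500.00.
Referral share: 27% of $136,500.00 = $36,855.00; lead counsel retains $136,500.00 − $36,855.00 = $99,645.00.

$36,855.00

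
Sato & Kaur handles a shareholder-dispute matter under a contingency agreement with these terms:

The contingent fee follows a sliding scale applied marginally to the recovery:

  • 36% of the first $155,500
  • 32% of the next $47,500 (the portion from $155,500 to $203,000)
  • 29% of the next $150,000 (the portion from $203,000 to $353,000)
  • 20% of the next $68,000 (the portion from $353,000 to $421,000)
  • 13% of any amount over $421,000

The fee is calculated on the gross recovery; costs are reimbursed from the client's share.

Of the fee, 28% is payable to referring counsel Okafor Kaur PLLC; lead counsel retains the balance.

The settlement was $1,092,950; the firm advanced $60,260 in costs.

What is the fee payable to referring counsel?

Fee base is the gross recovery, $1,092,950; costs are reimbursed separately.
First $155,500 at 36% = $55,980.00
Next $47,500 at 32% = $15,200.00
Next $150,000 at 29% = $43,500.00
Next $68,000 at 20% = $13,600.00
Remaining $671,950 at 13% = $87,353.50
Fee: $55,980.00 + $15,200.00 + $43,500.00 + $13,600.00 + $87,353.50 = $215,633.50
Referral share: 28% of $215,633.50 = $60,377.38; lead counsel retains $215,633.50 − $60,377.38 = $155,256.12.

$60,377.38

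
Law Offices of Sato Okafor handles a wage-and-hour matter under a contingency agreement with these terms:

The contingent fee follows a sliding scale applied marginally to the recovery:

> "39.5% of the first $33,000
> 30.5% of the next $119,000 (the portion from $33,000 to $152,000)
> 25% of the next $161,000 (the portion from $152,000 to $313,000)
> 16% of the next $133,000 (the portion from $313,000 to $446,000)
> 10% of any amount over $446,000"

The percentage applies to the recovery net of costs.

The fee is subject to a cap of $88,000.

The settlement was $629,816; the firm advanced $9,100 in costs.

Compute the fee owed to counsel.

Fee base (net of costs): $629,816 − $9,100 = $620,716
First $33,000 at 39.5% = $13,035.00
Next $119,000 at 30.5% = $36,295.00
Next $161,000 at 25% = $40,250.00
Next $133,000 at 16% = $21,280.00
Remaining $174,716 at 10% = $17,471.60
Fee: $13,035.00 + $36,295.00 + $40,250.00 + $21,280.00 + $17,471.60 = $128,331.60
$128,331.60 exceeds the $88,000 cap, so the fee is capped at $88,000.00.

$88,000.00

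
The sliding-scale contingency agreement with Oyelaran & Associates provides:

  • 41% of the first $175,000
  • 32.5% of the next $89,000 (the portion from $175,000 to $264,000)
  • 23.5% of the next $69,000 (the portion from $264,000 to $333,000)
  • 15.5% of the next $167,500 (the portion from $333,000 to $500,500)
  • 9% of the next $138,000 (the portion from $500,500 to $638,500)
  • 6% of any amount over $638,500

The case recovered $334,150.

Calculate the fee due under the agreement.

$117,068.25

First $175,000 at 41% = $71,750.00
Next $89,000 at 32.5% = $28,925.00
Next $69,000 at 23.5% = $16,215.00
Remaining $1,150 at 15.5% = $178.25
Fee: $71,750.00 + $28,925.00 + $16,215.00 + $178.25 = $117,068.25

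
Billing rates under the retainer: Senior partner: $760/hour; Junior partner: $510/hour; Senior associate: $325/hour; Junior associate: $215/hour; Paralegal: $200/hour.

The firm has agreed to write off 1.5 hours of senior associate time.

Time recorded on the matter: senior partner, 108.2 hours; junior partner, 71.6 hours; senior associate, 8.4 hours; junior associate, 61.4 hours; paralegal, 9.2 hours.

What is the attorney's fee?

$136,031.50

Senior partner: 108.2 × $760 = $82,232.00
Junior partner: 71.6 × $510 = $36,516.00
Senior associate: 8.4 × $325 = $2,730.00
Junior associate: 61.4 × $215 = $13,201.00
Paralegal: 9.2 × $200 = $1,840.00
Subtotal: $136,519.00
Write-off: 1.5 × $325 = $487.50
Total: $136,519.00 − $487.50 = $136,031.50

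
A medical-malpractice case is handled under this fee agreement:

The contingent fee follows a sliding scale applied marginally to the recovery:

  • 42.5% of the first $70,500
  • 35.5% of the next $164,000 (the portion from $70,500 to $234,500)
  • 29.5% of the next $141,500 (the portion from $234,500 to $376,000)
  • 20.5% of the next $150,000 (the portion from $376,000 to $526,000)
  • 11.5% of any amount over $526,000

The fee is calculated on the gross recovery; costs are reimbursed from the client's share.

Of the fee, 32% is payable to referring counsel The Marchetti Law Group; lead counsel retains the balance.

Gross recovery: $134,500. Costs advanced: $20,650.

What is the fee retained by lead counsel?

$35,824.10

Fee base is the gross recovery, $134,500; costs are reimbursed separately.
First $70,500 at 42.5% = $29,962.50
Remaining $64,000 at 35.5% = $22,720.00
Fee: $29,962.50 + $22,720.00 = $52,682.50
Referral share: 32% of $52,682.50 = $16,858.40; lead counsel retains $52,682.50 − $16,858.40 = $35,824.10.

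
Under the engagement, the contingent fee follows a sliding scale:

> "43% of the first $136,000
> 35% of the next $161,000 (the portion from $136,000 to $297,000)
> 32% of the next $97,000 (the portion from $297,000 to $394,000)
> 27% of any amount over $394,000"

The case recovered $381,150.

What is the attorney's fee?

$141,758.00

First $136,000 at 43% = $58,480.00
Next $161,000 at 35% = $56,350.00
Remaining $84,150 at 32% = $26,928.00
Fee: $58,480.00 + $56,350.00 + $26,928.00 = $141,758.00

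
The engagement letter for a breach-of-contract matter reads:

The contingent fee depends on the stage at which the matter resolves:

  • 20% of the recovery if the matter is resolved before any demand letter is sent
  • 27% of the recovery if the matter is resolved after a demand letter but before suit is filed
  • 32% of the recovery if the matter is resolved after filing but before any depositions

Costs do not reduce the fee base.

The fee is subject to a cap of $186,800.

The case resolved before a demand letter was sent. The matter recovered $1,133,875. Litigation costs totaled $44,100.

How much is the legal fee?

Fee base is the gross recovery, $1,133,875; costs are reimbursed separately.
The matter resolved before a demand letter was sent, so the 20% rate applies.
$1,133,875 × 20% = $226,775.00
$226,775.00 exceeds the $186,800 cap, so the fee is capped at $186,800.00.

$186,800.00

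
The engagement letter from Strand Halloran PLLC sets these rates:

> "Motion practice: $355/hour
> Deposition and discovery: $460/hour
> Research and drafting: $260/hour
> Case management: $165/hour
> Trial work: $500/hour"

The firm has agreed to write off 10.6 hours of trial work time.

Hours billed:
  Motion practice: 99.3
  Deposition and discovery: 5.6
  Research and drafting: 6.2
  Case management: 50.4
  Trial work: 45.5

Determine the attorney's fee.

Motion practice: 99.3 × $355 = $35,251.50
Deposition and discovery: 5.6 × $460 = $2,576.00
Research and drafting: 6.2 × $260 = $1,612.00
Case management: 50.4 × $165 = $8,316.00
Trial work: 45.5 × $500 = $22,750.00
Subtotal: $70,505.50
Write-off: 10.6 × $500 = $5,300.00
Total: $70,505.50 − $5,300.00 = $65,205.50

$65,205.50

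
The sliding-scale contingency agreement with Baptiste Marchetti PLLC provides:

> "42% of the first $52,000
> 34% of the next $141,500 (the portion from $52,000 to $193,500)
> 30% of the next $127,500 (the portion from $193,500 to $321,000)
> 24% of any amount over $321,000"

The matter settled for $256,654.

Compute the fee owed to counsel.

First $52,000 at 42% = $21,840.00
Next $141,500 at 34% = $48,110.00
Remaining $63,154 at 30% = $18,946.20
Fee: $21,840.00 + $48,110.00 + $18,946.20 = $88,896.20

$88,896.20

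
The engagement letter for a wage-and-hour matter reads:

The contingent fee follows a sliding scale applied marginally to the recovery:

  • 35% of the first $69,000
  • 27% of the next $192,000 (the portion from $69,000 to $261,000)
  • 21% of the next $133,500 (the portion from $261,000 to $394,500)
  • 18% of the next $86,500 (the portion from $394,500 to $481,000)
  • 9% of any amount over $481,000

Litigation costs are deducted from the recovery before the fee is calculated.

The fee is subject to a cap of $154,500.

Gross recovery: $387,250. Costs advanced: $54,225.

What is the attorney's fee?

$91,115.25

Fee base (net of costs): $387,250 − $54,225 = $333,025
First $69,000 at 35% = $24,150.00
Next $192,000 at 27% = $51,840.00
Remaining $72,025 at 21% = $15,125.25
Fee: $24,150.00 + $51,840.00 + $15,125.25 = $91,115.25
$91,115.25 is under the $154,500 cap.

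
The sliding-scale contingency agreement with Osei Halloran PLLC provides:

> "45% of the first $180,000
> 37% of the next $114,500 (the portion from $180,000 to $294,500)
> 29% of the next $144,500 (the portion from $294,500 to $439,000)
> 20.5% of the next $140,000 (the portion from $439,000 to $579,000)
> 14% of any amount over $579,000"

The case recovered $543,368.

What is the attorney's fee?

$186,665.44

First $180,000 at 45% = $81,000.00
Next $114,500 at 37% = $42,365.00
Next $144,500 at 29% = $41,905.00
Remaining $104,368 at 20.5% = $21,395.44
Fee: $81,000.00 + $42,365.00 + $41,905.00 + $21,395.44 = $186,665.44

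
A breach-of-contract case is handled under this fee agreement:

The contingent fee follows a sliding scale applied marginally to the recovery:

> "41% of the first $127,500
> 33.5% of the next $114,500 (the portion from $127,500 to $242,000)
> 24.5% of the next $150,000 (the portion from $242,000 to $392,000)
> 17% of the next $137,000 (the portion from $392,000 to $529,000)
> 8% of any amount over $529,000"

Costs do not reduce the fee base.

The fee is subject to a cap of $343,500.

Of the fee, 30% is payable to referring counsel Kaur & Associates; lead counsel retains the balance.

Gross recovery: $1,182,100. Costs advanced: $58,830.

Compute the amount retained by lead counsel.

$142,044.35

Fee base is the gross recovery, $1,182,100; costs are reimbursed separately.
First $127,500 at 41% = $52,275.00
Next $114,500 at 33.5% = $38,357.50
Next $150,000 at 24.5% = $36,750.00
Next $137,000 at 17% = $23,290.00
Remaining $653,100 at 8% = $52,248.00
Fee: $52,275.00 + $38,357.50 + $36,750.00 + $23,290.00 + $52,248.00 = $202,920.50
$202,920.50 is under the $343,500 cap.
Referral share: 30% of $202,920.50 = $60,876.15; lead counsel retains $202,920.50 − $60,876.15 = $142,044.35.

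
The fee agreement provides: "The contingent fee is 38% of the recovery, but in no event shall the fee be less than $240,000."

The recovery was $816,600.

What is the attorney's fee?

38% of $816,600 = $310,308.00
That exceeds the $240,000 minimum.

$310,308.00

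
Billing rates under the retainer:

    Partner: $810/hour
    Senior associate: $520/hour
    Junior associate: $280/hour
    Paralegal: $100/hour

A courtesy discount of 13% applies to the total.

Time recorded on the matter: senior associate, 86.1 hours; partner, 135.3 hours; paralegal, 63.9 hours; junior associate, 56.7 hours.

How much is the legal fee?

Partner: 135.3 × $810 = $109,593.00
Senior associate: 86.1 × $520 = $44,772.00
Junior associate: 56.7 × $280 = $15,876.00
Paralegal: 63.9 × $100 = $6,390.00
Subtotal: $176,631.00
Less 13% discount: −$22,962.03
Total: $176,631.00 − $22,962.03 = $153,668.97

$153,668.97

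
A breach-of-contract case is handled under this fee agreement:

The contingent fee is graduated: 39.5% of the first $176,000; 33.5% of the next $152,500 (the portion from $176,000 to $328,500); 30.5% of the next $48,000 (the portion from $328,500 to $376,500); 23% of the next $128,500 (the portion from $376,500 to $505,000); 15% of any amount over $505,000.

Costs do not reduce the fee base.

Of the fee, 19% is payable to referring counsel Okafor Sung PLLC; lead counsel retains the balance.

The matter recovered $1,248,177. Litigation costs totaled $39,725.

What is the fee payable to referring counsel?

Fee base is the gross recovery, $1,248,177; costs are reimbursed separately.
First $176,000 at 39.5% = $69,520.00
Next $152,500 at 33.5% = $51,087.50
Next $48,000 at 30.5% = $14,640.00
Next $128,500 at 23% = $29,555.00
Remaining $743,177 at 15% = $111,476.55
Fee: $69,520.00 + $51,087.50 + $14,640.00 + $29,555.00 + $111,476.55 = $276,279.05
Referral share: 19% of $276,279.05 = $52,493.02; lead counsel retains $276,279.05 − $52,493.02 = $223,786.03.

$52,493.02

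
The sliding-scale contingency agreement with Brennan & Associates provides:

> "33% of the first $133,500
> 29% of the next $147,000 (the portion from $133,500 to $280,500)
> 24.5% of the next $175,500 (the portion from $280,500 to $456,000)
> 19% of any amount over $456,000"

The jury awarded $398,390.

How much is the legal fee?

$115,568.05

First $133,500 at 33% = $44,055.00
Next $147,000 at 29% = $42,630.00
Remaining $117,890 at 24.5% = $28,883.05
Fee: $44,055.00 + $42,630.00 + $28,883.05 = $115,568.05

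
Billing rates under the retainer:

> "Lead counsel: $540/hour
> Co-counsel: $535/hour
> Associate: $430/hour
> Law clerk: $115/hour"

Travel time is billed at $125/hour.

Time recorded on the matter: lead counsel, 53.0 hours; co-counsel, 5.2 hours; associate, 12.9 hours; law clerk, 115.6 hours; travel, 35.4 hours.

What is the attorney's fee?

Lead counsel: 53.0 × $540 = $28,620.00
Co-counsel: 5.2 × $535 = $2,782.00
Associate: 12.9 × $430 = $5,547.00
Law clerk: 115.6 × $115 = $13,294.00
Subtotal: $28,620.00 + $2,782.00 + $5,547.00 + $13,294.00 = $50,243.00
Travel: 35.4 × $125 = $4,425.00
Total: $50,243.00 + $4,425.00 = $54,668.00

$54,668.00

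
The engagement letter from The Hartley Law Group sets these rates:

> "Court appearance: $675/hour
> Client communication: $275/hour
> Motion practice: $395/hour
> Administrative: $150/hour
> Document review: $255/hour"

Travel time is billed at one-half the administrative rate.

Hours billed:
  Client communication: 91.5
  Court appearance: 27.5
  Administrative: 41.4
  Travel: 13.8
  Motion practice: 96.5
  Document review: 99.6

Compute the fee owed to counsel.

Court appearance: 27.5 × $675 = $18,562.50
Client communication: 91.5 × $275 = $25,162.50
Motion practice: 96.5 × $395 = $38,117.50
Administrative: 41.4 × $150 = $6,210.00
Document review: 99.6 × $255 = $25,398.00
Subtotal: $18,562.50 + $25,162.50 + $38,117.50 + $6,210.00 + $25,398.00 = $113,450.50
Travel: 13.8 × ($150 ÷ 2) = 13.8 × $75.00 = $1,035.00
Total: $113,450.50 + $1,035.00 = $114,485.50

$114,485.50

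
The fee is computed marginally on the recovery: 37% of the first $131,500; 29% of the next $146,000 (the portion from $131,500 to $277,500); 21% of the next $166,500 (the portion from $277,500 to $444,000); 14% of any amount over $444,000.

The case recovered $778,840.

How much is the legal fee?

$172,837.60

First $131,500 at 37% = $48,655.00
Next $146,000 at 29% = $42,340.00
Next $166,500 at 21% = $34,965.00
Remaining $334,840 at 14% = $46,877.60
Fee: $48,655.00 + $42,340.00 + $34,965.00 + $46,877.60 = $172,837.60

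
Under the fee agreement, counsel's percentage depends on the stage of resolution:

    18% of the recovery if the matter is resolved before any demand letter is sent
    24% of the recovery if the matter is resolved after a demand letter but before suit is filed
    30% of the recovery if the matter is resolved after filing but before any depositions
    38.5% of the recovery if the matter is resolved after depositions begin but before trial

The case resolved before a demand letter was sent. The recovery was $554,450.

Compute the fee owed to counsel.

The matter resolved before a demand letter was sent, so the 18% rate applies.
$554,450 × 18% = $99,801.00

$99,801.00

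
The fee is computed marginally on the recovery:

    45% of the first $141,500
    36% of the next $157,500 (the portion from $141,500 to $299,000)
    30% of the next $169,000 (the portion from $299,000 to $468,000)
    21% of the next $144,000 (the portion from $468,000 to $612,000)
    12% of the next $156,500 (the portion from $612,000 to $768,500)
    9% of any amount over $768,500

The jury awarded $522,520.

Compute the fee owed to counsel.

First $141,500 at 45% = $63,675.00
Next $157,500 at 36% = $56,700.00
Next $169,000 at 30% = $50,700.00
Remaining $54,520 at 21% = $11,449.20
Fee: $63,675.00 + $56,700.00 + $50,700.00 + $11,449.20 = $182,524.20

$182,524.20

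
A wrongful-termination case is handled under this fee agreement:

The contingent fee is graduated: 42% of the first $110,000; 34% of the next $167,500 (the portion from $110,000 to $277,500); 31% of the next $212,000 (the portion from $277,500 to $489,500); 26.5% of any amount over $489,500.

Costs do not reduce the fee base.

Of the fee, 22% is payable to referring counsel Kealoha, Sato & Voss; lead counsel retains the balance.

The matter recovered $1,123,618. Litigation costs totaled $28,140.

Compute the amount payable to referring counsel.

Fee base is the gross recovery, $1,123,618; costs are reimbursed separately.
First $110,000 at 42% = $46,200.00
Next $167,500 at 34% = $56,950.00
Next $212,000 at 31% = $65,720.00
Remaining $634,118 at 26.5% = $168,041.27
Fee: $46,200.00 + $56,950.00 + $65,720.00 + $168,041.27 = $336,911.27
Referral share: 22% of $336,911.27 = $74,120.48; lead counsel retains $336,911.27 − $74,120.48 = $262,790.79.

$74,120.48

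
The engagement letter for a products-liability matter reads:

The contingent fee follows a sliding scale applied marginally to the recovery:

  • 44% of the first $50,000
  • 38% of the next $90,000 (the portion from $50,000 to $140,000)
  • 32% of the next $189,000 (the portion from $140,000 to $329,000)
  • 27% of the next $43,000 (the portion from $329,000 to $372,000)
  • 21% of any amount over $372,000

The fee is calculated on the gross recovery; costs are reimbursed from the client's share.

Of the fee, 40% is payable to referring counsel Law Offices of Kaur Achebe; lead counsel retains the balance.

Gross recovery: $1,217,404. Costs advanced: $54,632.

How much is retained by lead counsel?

$183,494.90

Fee base is the gross recovery, $1,217,404; costs are reimbursed separately.
First $50,000 at 44% = $22,000.00
Next $90,000 at 38% = $34,200.00
Next $189,000 at 32% = $60,480.00
Next $43,000 at 27% = $11,610.00
Remaining $845,404 at 21% = $177,534.84
Fee: $22,000.00 + $34,200.00 + $60,480.00 + $11,610.00 + $177,534.84 = $305,824.84
Referral share: 40% of $305,824.84 = $122,329.94; lead counsel retains $305,824.84 − $122,329.94 = $183,494.90.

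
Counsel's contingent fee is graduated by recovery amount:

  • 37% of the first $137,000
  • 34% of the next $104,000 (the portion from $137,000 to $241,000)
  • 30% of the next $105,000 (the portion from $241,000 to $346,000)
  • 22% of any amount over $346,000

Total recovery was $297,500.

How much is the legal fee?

$103,000.00

First $137,000 at 37% = $50,690.00
Next $104,000 at 34% = $35,360.00
Remaining $56,500 at 30% = $16,950.00
Fee: $50,690.00 + $35,360.00 + $16,950.00 = $103,000.00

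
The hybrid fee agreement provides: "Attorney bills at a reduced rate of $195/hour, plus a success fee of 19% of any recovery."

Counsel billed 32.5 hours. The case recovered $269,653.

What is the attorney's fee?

$57,571.57

Hourly: 32.5 × $195 = $6,337.50
Success fee: 19% of $269,653 = $51,234.07
Total: $6,337.50 + $51,234.07 = $57,571.57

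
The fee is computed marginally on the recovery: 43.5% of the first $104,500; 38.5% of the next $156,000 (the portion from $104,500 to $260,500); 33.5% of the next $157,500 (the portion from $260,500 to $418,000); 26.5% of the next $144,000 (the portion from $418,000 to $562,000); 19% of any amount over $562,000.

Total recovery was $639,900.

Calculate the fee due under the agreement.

$211,241.00

First $104,500 at 43.5% = $45,457.50
Next $156,000 at 38.5% = $60,060.00
Next $157,500 at 33.5% = $52,762.50
Next $144,000 at 26.5% = $38,160.00
Remaining $77,900 at 19% = $14,801.00
Fee: $45,457.50 + $60,060.00 + $52,762.50 + $38,160.00 + $14,801.00 = $211,241.00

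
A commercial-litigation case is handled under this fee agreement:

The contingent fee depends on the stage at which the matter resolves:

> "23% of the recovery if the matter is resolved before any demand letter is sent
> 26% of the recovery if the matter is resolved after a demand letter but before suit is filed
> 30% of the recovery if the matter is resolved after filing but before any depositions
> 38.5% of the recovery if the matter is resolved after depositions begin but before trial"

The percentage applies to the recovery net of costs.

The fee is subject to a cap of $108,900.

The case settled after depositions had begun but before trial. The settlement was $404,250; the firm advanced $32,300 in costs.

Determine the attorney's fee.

Fee base (net of costs): $404,250 − $32,300 = $371,950
The matter settled after depositions had begun but before trial, so the 38.5% rate applies.
$371,950 × 38.5% = $143,200.75
$143,200.75 exceeds the $108,900 cap, so the fee is capped at $108,900.00.

$108,900.00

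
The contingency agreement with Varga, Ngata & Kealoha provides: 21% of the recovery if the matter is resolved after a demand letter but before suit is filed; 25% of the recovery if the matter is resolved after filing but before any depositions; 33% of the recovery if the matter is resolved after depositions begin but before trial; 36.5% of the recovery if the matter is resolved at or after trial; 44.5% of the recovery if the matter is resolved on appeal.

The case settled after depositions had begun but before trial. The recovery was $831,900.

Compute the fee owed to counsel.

$274,527.00

The matter settled after depositions had begun but before trial, so the 33% rate applies.
$831,900 × 33% = $274,527.00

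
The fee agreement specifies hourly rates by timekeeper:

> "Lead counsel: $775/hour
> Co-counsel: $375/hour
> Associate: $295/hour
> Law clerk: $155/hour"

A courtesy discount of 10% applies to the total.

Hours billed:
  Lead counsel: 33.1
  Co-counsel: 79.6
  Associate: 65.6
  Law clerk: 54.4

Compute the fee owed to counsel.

Lead counsel: 33.1 × $775 = $25,652.50
Co-counsel: 79.6 × $375 = $29,850.00
Associate: 65.6 × $295 = $19,352.00
Law clerk: 54.4 × $155 = $8,432.00
Subtotal: $83,286.50
Less 10% discount: −$8,328.65
Total: $83,286.50 − $8,328.65 = $74,957.85

$74,957.85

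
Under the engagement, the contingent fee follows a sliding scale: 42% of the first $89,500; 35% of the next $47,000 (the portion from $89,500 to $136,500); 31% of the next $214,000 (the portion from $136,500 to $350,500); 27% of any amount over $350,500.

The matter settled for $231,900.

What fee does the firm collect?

$83,614.00

First $89,500 at 42% = $37,590.00
Next $47,000 at 35% = $16,450.00
Remaining $95,400 at 31% = $29,574.00
Fee: $37,590.00 + $16,450.00 + $29,574.00 = $83,614.00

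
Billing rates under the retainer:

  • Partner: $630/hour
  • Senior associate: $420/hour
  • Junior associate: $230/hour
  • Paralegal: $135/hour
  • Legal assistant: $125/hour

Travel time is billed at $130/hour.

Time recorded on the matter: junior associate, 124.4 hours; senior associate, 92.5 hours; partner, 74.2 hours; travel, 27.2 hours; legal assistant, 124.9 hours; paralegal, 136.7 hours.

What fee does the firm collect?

Partner: 74.2 × $630 = $46,746.00
Senior associate: 92.5 × $420 = $38,850.00
Junior associate: 124.4 × $230 = $28,612.00
Paralegal: 136.7 × $135 = $18,454.50
Legal assistant: 124.9 × $125 = $15,612.50
Subtotal: $46,746.00 + $38,850.00 + $28,612.00 + $18,454.50 + $15,612.50 = $148,275.00
Travel: 27.2 × $130 = $3,536.00
Total: $148,275.00 + $3,536.00 = $151,811.00

$151,811.00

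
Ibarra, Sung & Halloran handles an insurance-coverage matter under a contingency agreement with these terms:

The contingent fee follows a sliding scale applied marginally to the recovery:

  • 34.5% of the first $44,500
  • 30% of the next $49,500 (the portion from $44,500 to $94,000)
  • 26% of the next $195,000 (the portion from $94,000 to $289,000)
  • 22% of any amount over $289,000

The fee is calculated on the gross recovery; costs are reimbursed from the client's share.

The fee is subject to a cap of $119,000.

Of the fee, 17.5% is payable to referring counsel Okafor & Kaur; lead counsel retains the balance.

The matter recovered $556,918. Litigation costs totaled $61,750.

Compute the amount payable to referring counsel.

Fee base is the gross recovery, $556,918; costs are reimbursed separately.
First $44,500 at 34.5% = $15,352.50
Next $49,500 at 30% = $14,850.00
Next $195,000 at 26% = $50,700.00
Remaining $267,918 at 22% = $58,941.96
Fee: $15,352.50 + $14,850.00 + $50,700.00 + $58,941.96 = $139,844.46
$139,844.46 exceeds the $119,000 cap, so the fee is capped at $119,000.00.
Referral share: 17.5% of $119,000.00 = $20,825.00; lead counsel retains $119,000.00 − $20,825.00 = $98,175.00.

$20,825.00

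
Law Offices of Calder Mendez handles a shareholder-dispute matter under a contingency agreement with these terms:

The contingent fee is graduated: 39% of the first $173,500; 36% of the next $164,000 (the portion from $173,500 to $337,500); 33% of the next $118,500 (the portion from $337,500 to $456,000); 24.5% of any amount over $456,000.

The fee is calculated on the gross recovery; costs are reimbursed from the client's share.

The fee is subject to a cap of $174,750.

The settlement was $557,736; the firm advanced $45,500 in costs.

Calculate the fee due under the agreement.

$174,750.00

Fee base is the gross recovery, $557,736; costs are reimbursed separately.
First $173,500 at 39% = $67,665.00
Next $164,000 at 36% = $59,040.00
Next $118,500 at 33% = $39,105.00
Remaining $101,736 at 24.5% = $24,925.32
Fee: $67,665.00 + $59,040.00 + $39,105.00 + $24,925.32 = $190,735.32
$190,735.32 exceeds the $174,750 cap, so the fee is capped at $174,750.00.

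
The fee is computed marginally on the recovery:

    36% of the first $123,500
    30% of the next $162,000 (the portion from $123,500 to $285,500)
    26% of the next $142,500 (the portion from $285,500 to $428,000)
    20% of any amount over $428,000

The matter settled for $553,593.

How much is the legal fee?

First $123,500 at 36% = $44,460.00
Next $162,000 at 30% = $48,600.00
Next $142,500 at 26% = $37,050.00
Remaining $125,593 at 20% = $25,118.60
Fee: $44,460.00 + $48,600.00 + $37,050.00 + $25,118.60 = $155,228.60

$155,228.60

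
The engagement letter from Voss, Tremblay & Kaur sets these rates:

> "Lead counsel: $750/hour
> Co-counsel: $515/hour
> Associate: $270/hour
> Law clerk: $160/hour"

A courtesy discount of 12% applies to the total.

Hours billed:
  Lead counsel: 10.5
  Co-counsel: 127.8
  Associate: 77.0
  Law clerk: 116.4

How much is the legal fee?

Lead counsel: 10.5 × $750 = $7,875.00
Co-counsel: 127.8 × $515 = $65,817.00
Associate: 77.0 × $270 = $20,790.00
Law clerk: 116.4 × $160 = $18,624.00
Subtotal: $113,106.00
Less 12% discount: −$13,572.72
Total: $113,106.00 − $13,572.72 = $99,533.28

$99,533.28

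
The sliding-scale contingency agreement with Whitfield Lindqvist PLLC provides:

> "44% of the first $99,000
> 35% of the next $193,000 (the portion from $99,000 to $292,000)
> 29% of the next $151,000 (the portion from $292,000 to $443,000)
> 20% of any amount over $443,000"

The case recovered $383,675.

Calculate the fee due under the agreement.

First $99,000 at 44% = $43,560.00
Next $193,000 at 35% = $67,550.00
Remaining $91,675 at 29% = $26,585.75
Fee: $43,560.00 + $67,550.00 + $26,585.75 = $137,695.75

$137,695.75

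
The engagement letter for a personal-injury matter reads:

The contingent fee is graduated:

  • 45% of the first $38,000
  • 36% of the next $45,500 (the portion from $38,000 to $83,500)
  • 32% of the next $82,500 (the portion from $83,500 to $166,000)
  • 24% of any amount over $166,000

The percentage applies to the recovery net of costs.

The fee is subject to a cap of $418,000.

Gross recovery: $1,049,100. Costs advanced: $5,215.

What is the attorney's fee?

$270,572.40

Fee base (net of costs): $1,049,100 − $5,215 = $1,043,885
First $38,000 at 45% = $17,100.00
Next $45,500 at 36% = $16,380.00
Next $82,500 at 32% = $26,400.00
Remaining $877,885 at 24% = $210,692.40
Fee: $17,100.00 + $16,380.00 + $26,400.00 + $210,692.40 = $270,572.40
$270,572.40 is under the $418,000 cap.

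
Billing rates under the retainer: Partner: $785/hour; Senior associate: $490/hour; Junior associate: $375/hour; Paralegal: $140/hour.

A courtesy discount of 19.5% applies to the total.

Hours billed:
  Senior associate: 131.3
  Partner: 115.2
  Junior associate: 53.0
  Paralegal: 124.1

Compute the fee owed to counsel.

$154,574.49

Partner: 115.2 × $785 = $90,432.00
Senior associate: 131.3 × $490 = $64,337.00
Junior associate: 53.0 × $375 = $19,875.00
Paralegal: 124.1 × $140 = $17,374.00
Subtotal: $192,018.00
Less 19.5% discount: −$37,443.51
Total: $192,018.00 − $37,443.51 = $154,574.49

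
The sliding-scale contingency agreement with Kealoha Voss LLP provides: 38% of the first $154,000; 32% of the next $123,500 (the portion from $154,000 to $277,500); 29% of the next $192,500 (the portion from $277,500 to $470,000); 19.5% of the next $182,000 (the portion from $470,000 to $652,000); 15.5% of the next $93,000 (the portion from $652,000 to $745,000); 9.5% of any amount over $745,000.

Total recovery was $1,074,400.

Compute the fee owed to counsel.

$235,063.00

First $154,000 at 38% = $58,520.00
Next $123,500 at 32% = $39,520.00
Next $192,500 at 29% = $55,825.00
Next $182,000 at 19.5% = $35,490.00
Next $93,000 at 15.5% = $14,415.00
Remaining $329,400 at 9.5% = $31,293.00
Fee: $58,520.00 + $39,520.00 + $55,825.00 + $35,490.00 + $14,415.00 + $31,293.00 = $235,063.00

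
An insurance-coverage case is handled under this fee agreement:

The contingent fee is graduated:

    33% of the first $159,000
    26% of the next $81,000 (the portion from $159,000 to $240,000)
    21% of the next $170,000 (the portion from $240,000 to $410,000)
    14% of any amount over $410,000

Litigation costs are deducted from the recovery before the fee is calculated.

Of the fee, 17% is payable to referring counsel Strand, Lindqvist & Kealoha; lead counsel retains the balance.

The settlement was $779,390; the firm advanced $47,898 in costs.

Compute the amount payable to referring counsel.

Fee base (net of costs): $779,390 − $47,898 = $731,492
First $159,000 at 33% = $52,470.00
Next $81,000 at 26% = $21,060.00
Next $170,000 at 21% = $35,700.00
Remaining $321,492 at 14% = $45,008.88
Fee: $52,470.00 + $21,060.00 + $35,700.00 + $45,008.88 = $154,238.88
Referral share: 17% of $154,238.88 = $26,220.61; lead counsel retains $154,238.88 − $26,220.61 = $128,018.27.

$26,220.61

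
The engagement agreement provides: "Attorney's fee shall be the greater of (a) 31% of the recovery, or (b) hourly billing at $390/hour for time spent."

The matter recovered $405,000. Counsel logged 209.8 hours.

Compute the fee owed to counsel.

$125,550.00

(a) 31% of $405,000 = $125,550.00
(b) 209.8 × $390 = $81,822.00
The greater is (a): $125,550.00.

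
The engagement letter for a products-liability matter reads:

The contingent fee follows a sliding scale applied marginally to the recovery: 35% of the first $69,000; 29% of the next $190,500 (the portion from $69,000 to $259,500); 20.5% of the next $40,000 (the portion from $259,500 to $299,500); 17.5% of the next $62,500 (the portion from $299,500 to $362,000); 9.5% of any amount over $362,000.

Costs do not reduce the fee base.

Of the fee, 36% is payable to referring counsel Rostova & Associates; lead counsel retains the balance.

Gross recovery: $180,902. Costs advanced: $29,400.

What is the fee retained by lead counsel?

Fee base is the gross recovery, $180,902; costs are reimbursed separately.
First $69,000 at 35% = $24,150.00
Remaining $111,902 at 29% = $32,451.58
Fee: $24,150.00 + $32,451.58 = $56,601.58
Referral share: 36% of $56,601.58 = $20,376.57; lead counsel retains $56,601.58 − $20,376.57 = $36,225.01.

$36,225.01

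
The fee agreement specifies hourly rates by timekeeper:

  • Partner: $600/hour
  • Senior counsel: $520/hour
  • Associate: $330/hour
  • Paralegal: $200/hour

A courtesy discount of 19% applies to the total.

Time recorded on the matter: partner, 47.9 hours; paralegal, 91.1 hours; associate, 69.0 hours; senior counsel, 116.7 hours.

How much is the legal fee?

$105,635.34

Partner: 47.9 × $600 = $28,740.00
Senior counsel: 116.7 × $520 = $60,684.00
Associate: 69.0 × $330 = $22,770.00
Paralegal: 91.1 × $200 = $18,220.00
Subtotal: $130,414.00
Less 19% discount: −$24,778.66
Total: $130,414.00 − $24,778.66 = $105,635.34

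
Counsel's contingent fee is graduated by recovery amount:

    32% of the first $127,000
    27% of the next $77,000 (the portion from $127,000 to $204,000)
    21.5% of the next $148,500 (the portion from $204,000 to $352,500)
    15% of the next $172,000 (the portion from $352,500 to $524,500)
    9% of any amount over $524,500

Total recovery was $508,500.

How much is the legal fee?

First $127,000 at 32% = $40,640.00
Next $77,000 at 27% = $20,790.00
Next $148,500 at 21.5% = $31,927.50
Remaining $156,000 at 15% = $23,400.00
Fee: $40,640.00 + $20,790.00 + $31,927.50 + $23,400.00 = $116,757.50

$116,757.50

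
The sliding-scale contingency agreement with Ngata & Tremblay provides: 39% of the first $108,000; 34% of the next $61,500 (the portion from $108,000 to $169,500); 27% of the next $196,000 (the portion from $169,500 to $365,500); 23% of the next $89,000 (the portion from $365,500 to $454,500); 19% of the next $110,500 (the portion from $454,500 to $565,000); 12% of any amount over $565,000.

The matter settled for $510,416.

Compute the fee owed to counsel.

$147,044.04

First $108,000 at 39% = $42,120.00
Next $61,500 at 34% = $20,910.00
Next $196,000 at 27% = $52,920.00
Next $89,000 at 23% = $20,470.00
Remaining $55,916 at 19% = $10,624.04
Fee: $42,120.00 + $20,910.00 + $52,920.00 + $20,470.00 + $10,624.04 = $147,044.04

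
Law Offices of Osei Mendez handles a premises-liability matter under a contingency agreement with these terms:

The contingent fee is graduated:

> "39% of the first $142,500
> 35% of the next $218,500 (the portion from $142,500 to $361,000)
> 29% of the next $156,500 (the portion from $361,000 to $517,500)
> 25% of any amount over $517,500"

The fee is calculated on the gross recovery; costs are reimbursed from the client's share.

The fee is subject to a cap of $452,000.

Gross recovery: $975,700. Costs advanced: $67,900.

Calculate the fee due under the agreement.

Fee base is the gross recovery, $975,700; costs are reimbursed separately.
First $142,500 at 39% = $55,575.00
Next $218,500 at 35% = $76,475.00
Next $156,500 at 29% = $45,385.00
Remaining $458,200 at 25% = $114,550.00
Fee: $55,575.00 + $76,475.00 + $45,385.00 + $114,550.00 = $291,985.00
$291,985.00 is under the $452,000 cap.

$291,985.00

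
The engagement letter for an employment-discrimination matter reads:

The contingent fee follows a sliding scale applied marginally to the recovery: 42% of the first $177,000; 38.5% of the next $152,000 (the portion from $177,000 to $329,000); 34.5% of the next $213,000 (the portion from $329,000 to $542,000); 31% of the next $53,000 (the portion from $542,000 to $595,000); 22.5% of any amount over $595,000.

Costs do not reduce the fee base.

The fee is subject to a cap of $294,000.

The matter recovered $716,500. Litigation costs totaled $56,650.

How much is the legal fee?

Fee base is the gross recovery, $716,500; costs are reimbursed separately.
First $177,000 at 42% = $74,340.00
Next $152,000 at 38.5% = $58,520.00
Next $213,000 at 34.5% = $73,485.00
Next $53,000 at 31% = $16,430.00
Remaining $121,500 at 22.5% = $27,337.50
Fee: $74,340.00 + $58,520.00 + $73,485.00 + $16,430.00 + $27,337.50 = $250,112.50
$250,112.50 is under the $294,000 cap.

$250,112.50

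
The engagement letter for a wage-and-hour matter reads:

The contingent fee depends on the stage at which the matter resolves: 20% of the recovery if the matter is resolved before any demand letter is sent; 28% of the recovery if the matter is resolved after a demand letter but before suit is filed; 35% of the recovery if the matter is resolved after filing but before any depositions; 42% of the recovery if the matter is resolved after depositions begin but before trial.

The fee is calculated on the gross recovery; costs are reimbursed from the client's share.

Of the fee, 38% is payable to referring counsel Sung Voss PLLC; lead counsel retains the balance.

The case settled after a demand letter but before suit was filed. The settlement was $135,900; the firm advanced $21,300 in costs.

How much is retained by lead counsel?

$23,592.24

Fee base is the gross recovery, $135,900; costs are reimbursed separately.
The matter settled after a demand letter but before suit was filed, so the 28% rate applies.
$135,900 × 28% = $38,052.00
Referral share: 38% of $38,052.00 = $14,459.76; lead counsel retains $38,052.00 − $14,459.76 = $23,592.24.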